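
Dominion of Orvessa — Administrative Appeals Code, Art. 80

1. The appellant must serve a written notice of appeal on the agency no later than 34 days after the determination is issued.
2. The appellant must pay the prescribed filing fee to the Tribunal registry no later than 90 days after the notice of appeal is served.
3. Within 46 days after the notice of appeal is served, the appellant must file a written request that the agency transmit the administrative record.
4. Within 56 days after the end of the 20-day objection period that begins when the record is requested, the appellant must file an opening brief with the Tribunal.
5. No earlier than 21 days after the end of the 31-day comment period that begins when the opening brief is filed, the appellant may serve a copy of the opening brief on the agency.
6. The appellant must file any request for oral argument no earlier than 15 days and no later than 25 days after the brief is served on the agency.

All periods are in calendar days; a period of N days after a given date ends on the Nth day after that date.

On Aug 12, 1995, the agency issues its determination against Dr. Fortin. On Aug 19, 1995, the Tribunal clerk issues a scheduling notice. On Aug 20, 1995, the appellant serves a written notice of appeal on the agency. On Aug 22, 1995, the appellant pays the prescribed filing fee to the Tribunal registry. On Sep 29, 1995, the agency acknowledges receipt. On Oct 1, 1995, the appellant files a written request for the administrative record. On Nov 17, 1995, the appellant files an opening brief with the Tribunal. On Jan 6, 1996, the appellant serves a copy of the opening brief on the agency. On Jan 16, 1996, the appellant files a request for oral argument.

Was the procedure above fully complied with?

No

Step 1: 34 days after Aug 12, 1995 (when the determination is issued) is Sep 15, 1995; done Aug 20, 1995 — timely.
Step 2: 90 days after Aug 20, 1995 (when the notice of appeal is served) is Nov 18, 1995; Aug 22, 1995 is within that limit.
Step 3: 46 days after Aug 20, 1995 (when the notice of appeal is served) is Oct 5, 1995; done Oct 1, 1995 — timely.
Step 4: 56 days after Oct 21, 1995 (end of the 20-day objection period, which began when the record is requested on Oct 1, 1995) is Dec 16, 1995; Nov 17, 1995 is within that limit.
Step 5: the earliest permitted date is 21 days after Dec 18, 1995 (end of the 31-day comment period, which began when the opening brief is filed on Nov 17, 1995), i.e. Jan 8, 1996; Jan 6, 1996 is 2 days before the earliest permitted date.
No need to go further; step 5 was not satisfied.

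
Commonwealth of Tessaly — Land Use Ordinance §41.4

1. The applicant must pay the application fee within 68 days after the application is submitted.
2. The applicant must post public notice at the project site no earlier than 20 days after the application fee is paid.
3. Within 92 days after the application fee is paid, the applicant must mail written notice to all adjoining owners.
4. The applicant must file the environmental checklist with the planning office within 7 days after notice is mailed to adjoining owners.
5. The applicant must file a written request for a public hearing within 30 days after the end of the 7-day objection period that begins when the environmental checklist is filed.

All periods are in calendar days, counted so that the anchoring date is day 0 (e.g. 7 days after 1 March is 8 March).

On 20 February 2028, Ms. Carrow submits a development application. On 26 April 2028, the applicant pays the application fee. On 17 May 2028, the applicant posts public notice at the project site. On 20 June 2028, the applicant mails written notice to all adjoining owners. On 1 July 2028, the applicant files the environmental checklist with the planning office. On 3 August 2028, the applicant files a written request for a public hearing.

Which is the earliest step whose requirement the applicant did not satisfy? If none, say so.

Step 4

(1) due by 20 February 2028 + 68 days = 28 April 2028; 26 April 2028 is within that limit.
(2) permitted from 26 April 2028 + 20 days = 16 May 2028 onward; done 17 May 2028 — permitted.
(3) due by 26 April 2028 + 92 days = 27 July 2028; 20 June 2028 is within that limit.
(4) due by 20 June 2028 + 7 days = 27 June 2028; not done until 1 July 2028, 4 days after the deadline.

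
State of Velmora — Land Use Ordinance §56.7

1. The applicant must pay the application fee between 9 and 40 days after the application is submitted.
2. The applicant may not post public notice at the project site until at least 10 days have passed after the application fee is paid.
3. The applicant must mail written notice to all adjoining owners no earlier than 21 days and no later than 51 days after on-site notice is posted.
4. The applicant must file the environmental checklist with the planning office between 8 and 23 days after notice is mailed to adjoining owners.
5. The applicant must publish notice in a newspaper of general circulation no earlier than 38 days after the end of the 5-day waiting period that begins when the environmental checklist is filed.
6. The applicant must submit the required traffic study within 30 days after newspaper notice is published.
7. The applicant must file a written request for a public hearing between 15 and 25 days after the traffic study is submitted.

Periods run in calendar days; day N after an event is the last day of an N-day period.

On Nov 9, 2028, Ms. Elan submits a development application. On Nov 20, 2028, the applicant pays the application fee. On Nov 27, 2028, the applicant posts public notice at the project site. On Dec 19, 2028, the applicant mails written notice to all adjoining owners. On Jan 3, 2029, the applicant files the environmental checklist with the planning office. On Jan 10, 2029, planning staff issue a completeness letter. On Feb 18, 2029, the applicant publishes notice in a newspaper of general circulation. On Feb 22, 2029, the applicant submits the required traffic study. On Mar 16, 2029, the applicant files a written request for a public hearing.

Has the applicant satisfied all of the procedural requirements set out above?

No

Step 1: the window is 9–40 days after Nov 9, 2028 (when the application is submitted), so Nov 18, 2028 through Dec 19, 2028; done Nov 20, 2028, which is between those dates.
Step 2: the earliest permitted date is 10 days after Nov 20, 2028 (when the application fee is paid), i.e. Nov 30, 2028; acted on Nov 27, 2028, 3 days prematurely.
That is the first point of non-compliance.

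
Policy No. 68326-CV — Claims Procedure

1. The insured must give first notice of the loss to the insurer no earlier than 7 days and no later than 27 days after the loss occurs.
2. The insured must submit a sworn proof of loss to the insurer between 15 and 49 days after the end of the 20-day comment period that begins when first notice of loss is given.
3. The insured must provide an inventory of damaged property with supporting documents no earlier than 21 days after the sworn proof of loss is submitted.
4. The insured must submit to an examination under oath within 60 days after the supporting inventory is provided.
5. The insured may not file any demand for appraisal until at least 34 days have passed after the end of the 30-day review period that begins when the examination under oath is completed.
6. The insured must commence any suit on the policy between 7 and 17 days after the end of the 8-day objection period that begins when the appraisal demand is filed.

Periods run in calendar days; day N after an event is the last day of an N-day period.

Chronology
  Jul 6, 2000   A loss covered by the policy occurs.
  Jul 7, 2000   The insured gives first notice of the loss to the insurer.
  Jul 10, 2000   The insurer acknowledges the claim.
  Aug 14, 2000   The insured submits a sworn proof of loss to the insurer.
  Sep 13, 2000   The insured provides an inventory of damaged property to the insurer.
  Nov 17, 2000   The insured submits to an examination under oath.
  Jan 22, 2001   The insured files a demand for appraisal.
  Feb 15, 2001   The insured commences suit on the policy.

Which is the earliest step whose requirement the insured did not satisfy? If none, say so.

Step 1

Step 1: the window is 7–27 days after Jul 6, 2000 (when the loss occurs), so Jul 13, 2000 through Aug 2, 2000; Jul 7, 2000 is 6 days too early.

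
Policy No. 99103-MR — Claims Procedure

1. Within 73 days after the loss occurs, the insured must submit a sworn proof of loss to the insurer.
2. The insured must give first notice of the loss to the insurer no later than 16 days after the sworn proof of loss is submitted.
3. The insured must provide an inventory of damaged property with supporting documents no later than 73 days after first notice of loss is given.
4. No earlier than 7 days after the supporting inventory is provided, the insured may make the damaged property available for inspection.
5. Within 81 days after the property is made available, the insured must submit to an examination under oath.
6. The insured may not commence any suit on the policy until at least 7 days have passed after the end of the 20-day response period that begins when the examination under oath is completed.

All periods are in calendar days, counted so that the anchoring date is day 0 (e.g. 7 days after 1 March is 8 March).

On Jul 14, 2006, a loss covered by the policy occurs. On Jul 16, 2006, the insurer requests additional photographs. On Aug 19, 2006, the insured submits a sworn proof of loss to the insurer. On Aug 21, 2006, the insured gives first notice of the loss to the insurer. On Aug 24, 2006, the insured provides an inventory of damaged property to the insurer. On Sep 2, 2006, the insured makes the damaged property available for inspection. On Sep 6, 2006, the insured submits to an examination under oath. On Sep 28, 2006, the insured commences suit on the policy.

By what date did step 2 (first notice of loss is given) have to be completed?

Sep 4, 2006

Step 2 runs from Aug 19, 2006, when the sworn proof of loss is submitted. 16 days after Aug 19, 2006 is Sep 4, 2006.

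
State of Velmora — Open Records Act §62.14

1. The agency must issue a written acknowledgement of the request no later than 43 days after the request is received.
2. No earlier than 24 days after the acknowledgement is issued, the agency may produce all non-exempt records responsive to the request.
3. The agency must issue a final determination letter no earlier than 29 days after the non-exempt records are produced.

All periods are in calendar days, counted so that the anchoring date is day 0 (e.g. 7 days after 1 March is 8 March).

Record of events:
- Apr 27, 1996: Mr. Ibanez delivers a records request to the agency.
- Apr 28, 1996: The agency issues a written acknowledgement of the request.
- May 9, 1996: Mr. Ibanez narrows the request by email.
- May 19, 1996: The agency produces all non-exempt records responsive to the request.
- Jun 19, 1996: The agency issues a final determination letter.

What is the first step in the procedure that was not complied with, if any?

Step 2

Step 1: 43 days after Apr 27, 1996 (when the request is received) is Jun 9, 1996; completed Apr 28, 1996, before the deadline.
Step 2: the earliest permitted date is 24 days after Apr 28, 1996 (when the acknowledgement is issued), i.e. May 22, 1996; May 19, 1996 is 3 days before the earliest permitted date.
No need to go further; step 2 was not satisfied.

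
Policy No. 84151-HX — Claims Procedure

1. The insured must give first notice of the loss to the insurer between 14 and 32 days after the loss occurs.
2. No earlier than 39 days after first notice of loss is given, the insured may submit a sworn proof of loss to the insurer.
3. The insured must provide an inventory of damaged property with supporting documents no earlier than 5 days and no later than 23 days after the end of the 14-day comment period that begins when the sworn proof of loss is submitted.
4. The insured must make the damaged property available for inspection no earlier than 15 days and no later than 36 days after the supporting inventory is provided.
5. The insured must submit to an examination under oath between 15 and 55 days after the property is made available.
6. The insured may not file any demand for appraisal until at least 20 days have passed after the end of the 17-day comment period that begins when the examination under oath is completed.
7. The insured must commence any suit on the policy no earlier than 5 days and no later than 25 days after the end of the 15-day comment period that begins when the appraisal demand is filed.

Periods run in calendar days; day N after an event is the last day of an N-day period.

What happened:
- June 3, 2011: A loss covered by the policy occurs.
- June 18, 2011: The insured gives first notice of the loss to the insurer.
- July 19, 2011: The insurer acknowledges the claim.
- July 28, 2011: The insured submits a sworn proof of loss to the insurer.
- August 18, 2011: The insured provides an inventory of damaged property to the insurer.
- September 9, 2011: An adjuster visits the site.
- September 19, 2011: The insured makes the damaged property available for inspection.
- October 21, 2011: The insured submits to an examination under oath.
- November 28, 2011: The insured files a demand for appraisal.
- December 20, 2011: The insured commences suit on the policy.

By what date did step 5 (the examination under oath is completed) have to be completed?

November 13, 2011

Step 5 runs from September 19, 2011, when the property is made available. The window is 15–55 days after September 19, 2011; it closes on November 13, 2011.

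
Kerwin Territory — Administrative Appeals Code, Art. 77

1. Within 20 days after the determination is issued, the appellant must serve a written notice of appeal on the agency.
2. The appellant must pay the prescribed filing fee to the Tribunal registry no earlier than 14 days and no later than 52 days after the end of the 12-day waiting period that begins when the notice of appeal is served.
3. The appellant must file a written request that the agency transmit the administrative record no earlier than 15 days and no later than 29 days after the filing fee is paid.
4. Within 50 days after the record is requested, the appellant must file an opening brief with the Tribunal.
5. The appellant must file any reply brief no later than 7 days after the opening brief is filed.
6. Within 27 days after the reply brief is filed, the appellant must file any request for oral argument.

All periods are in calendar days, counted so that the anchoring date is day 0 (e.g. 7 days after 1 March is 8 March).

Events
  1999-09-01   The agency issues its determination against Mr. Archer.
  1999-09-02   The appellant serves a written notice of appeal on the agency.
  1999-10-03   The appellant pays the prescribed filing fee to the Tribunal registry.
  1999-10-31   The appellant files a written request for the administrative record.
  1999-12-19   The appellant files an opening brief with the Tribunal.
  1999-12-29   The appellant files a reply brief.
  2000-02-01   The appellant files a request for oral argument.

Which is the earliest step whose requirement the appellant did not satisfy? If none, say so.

Step 1: 20 days after 1999-09-01 (when the determination is issued) is 1999-09-21; done 1999-09-02 — timely.
Step 2: the window is 14–52 days after 1999-09-14 (end of the 12-day waiting period, which began when the notice of appeal is served on 1999-09-02), so 1999-09-28 through 1999-11-05; 1999-10-03 falls inside that range.
Step 3: the window is 15–29 days after 1999-10-03 (when the filing fee is paid), so 1999-10-18 through 1999-11-01; done 1999-10-31 — within the window.
Step 4: 50 days after 1999-10-31 (when the record is requested) is 1999-12-20; done 1999-12-19 — timely.
Step 5: 7 days after 1999-12-19 (when the opening brief is filed) is 1999-12-26; done 1999-12-29 — 3 days late.

Step 5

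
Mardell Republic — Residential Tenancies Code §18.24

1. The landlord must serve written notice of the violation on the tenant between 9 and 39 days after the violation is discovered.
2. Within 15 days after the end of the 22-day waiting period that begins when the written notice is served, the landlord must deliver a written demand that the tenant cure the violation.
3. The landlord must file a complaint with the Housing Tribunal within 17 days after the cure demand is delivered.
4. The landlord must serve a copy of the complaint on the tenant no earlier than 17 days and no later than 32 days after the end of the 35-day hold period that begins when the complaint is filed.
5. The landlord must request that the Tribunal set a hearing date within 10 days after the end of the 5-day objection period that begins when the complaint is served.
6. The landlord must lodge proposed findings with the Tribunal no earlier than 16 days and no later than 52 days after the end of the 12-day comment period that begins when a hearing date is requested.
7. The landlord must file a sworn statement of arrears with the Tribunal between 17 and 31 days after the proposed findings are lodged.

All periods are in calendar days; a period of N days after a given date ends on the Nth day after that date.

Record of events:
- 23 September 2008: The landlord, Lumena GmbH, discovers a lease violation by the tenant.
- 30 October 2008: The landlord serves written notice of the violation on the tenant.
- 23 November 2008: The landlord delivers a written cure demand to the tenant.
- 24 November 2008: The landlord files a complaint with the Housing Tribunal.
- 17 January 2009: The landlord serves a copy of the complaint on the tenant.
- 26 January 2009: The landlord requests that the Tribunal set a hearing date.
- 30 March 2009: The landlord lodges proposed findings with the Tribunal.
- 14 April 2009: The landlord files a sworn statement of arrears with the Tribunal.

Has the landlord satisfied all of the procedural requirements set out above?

(1) the permitted window runs from 23 September 2008 + 9 = 2 October 2008 to 23 September 2008 + 39 = 1 November 2008; 30 October 2008 falls inside that range.
(2) due by 21 November 2008 + 15 days = 6 December 2008; 23 November 2008 is within that limit.
(3) due by 23 November 2008 + 17 days = 10 December 2008; done 24 November 2008 — timely.
(4) the permitted window runs from 29 December 2008 + 17 = 15 January 2009 to 29 December 2008 + 32 = 30 January 2009; done 17 January 2009, which is between those dates.
(5) due by 22 January 2009 + 10 days = 1 February 2009; completed 26 January 2009, before the deadline.
(6) the permitted window runs from 7 February 2009 + 16 = 23 February 2009 to 7 February 2009 + 52 = 31 March 2009; done 30 March 2009, which is between those dates.
(7) the permitted window runs from 30 March 2009 + 17 = 16 April 2009 to 30 March 2009 + 31 = 30 April 2009; done 14 April 2009 — 2 days before the window opened.

No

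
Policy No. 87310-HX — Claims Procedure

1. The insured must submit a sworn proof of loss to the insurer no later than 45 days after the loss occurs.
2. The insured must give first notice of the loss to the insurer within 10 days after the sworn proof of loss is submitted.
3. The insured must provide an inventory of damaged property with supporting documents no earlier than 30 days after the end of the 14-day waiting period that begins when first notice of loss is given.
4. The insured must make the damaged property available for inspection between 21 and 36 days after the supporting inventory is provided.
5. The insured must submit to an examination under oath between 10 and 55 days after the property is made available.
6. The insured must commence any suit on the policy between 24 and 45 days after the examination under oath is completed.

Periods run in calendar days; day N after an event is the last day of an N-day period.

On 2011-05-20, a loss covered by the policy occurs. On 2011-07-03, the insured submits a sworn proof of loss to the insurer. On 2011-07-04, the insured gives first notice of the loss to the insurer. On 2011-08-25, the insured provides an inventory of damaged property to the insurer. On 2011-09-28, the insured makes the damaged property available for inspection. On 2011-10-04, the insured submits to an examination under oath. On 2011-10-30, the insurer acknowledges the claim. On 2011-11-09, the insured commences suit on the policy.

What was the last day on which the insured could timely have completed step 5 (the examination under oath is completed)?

Step 5 runs from 2011-09-28, when the property is made available. The window is 10–55 days after 2011-09-28; it closes on 2011-11-22.

2011-11-22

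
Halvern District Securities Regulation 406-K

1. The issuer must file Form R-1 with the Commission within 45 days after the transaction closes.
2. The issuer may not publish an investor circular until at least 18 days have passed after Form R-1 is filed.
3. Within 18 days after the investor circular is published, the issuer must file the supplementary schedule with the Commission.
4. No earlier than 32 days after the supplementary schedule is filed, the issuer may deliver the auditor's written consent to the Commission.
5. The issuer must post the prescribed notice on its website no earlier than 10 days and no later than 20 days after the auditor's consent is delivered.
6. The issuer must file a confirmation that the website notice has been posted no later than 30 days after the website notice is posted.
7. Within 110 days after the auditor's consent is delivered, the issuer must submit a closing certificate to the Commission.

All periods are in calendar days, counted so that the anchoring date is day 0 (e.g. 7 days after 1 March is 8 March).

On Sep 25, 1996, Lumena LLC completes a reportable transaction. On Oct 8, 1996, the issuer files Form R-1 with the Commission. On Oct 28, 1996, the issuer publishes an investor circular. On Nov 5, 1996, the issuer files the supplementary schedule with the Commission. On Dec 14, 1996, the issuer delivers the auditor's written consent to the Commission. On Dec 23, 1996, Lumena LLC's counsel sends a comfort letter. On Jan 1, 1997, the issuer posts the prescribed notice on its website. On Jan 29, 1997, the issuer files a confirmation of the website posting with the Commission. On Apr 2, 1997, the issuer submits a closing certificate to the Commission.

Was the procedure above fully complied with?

Yes

Step 1: 45 days after Sep 25, 1996 (when the transaction closes) is Nov 9, 1996; done Oct 8, 1996 — timely.
Step 2: the earliest permitted date is 18 days after Oct 8, 1996 (when Form R-1 is filed), i.e. Oct 26, 1996; done Oct 28, 1996 — permitted.
Step 3: 18 days after Oct 28, 1996 (when the investor circular is published) is Nov 15, 1996; Nov 5, 1996 is within that limit.
Step 4: the earliest permitted date is 32 days after Nov 5, 1996 (when the supplementary schedule is filed), i.e. Dec 7, 1996; Dec 14, 1996 is on or after that date.
Step 5: the window is 10–20 days after Dec 14, 1996 (when the auditor's consent is delivered), so Dec 24, 1996 through Jan 3, 1997; done Jan 1, 1997 — within the window.
Step 6: 30 days after Jan 1, 1997 (when the website notice is posted) is Jan 31, 1997; completed Jan 29, 1997, before the deadline.
Step 7: 110 days after Dec 14, 1996 (when the auditor's consent is delivered) is Apr 3, 1997; Apr 2, 1997 is within that limit.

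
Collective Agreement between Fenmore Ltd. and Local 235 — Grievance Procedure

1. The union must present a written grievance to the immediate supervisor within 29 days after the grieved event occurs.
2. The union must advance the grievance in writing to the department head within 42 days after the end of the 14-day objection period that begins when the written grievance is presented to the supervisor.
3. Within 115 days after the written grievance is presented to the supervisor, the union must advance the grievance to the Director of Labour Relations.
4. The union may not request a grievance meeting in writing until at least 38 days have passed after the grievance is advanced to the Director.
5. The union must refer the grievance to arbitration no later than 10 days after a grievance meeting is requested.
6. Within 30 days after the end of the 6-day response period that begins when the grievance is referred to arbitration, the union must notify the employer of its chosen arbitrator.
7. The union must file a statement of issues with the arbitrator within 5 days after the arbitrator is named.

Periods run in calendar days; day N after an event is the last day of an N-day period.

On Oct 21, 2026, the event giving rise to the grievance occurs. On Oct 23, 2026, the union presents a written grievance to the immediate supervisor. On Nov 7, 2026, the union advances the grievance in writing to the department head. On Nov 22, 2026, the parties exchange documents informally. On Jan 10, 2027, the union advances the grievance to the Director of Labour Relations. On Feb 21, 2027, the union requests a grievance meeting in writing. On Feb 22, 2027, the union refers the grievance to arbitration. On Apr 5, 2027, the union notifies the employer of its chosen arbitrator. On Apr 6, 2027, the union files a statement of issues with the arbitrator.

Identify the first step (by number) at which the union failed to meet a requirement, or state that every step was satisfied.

Step 6

Step 1: 29 days after Oct 21, 2026 (when the grieved event occurs) is Nov 19, 2026; done Oct 23, 2026 — timely.
Step 2: 42 days after Nov 6, 2026 (end of the 14-day objection period, which began when the written grievance is presented to the supervisor on Oct 23, 2026) is Dec 18, 2026; completed Nov 7, 2026, before the deadline.
Step 3: 115 days after Oct 23, 2026 (when the written grievance is presented to the supervisor) is Feb 15, 2027; Jan 10, 2027 is within that limit.
Step 4: the earliest permitted date is 38 days after Jan 10, 2027 (when the grievance is advanced to the Director), i.e. Feb 17, 2027; done Feb 21, 2027, after the minimum wait.
Step 5: 10 days after Feb 21, 2027 (when a grievance meeting is requested) is Mar 3, 2027; completed Feb 22, 2027, before the deadline.
Step 6: 30 days after Feb 28, 2027 (end of the 6-day response period, which began when the grievance is referred to arbitration on Feb 22, 2027) is Mar 30, 2027; not done until Apr 5, 2027, 6 days after the deadline.
That is the first point of non-compliance.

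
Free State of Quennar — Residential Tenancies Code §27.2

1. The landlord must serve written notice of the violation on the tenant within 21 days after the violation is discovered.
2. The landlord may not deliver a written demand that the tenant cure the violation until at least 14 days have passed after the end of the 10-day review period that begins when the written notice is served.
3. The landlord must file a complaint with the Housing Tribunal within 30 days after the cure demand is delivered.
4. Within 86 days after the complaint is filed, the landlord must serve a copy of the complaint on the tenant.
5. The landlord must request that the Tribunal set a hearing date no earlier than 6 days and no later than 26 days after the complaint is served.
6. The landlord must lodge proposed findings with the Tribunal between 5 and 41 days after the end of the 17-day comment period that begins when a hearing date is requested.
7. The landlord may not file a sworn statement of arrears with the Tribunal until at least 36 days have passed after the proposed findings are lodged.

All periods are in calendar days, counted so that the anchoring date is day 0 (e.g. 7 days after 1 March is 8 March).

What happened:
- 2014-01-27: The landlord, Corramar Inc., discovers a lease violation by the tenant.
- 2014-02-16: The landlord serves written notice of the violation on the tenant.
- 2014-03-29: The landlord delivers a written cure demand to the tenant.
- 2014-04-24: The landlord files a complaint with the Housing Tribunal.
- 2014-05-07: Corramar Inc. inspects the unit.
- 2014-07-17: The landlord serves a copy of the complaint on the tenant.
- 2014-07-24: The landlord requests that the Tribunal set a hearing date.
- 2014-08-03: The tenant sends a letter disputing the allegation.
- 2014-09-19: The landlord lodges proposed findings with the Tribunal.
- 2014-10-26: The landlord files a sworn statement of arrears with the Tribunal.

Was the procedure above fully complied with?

(1) due by 2014-01-27 + 21 days = 2014-02-17; done 2014-02-16 — timely.
(2) permitted from 2014-02-26 + 14 days = 2014-03-12 onward; 2014-03-29 is on or after that date.
(3) due by 2014-03-29 + 30 days = 2014-04-28; 2014-04-24 is within that limit.
(4) due by 2014-04-24 + 86 days = 2014-07-19; completed 2014-07-17, before the deadline.
(5) the permitted window runs from 2014-07-17 + 6 = 2014-07-23 to 2014-07-17 + 26 = 2014-08-12; 2014-07-24 falls inside that range.
(6) the permitted window runs from 2014-08-10 + 5 = 2014-08-15 to 2014-08-10 + 41 = 2014-09-20; done 2014-09-19, which is between those dates.
(7) permitted from 2014-09-19 + 36 days = 2014-10-25 onward; 2014-10-26 is on or after that date.

Yes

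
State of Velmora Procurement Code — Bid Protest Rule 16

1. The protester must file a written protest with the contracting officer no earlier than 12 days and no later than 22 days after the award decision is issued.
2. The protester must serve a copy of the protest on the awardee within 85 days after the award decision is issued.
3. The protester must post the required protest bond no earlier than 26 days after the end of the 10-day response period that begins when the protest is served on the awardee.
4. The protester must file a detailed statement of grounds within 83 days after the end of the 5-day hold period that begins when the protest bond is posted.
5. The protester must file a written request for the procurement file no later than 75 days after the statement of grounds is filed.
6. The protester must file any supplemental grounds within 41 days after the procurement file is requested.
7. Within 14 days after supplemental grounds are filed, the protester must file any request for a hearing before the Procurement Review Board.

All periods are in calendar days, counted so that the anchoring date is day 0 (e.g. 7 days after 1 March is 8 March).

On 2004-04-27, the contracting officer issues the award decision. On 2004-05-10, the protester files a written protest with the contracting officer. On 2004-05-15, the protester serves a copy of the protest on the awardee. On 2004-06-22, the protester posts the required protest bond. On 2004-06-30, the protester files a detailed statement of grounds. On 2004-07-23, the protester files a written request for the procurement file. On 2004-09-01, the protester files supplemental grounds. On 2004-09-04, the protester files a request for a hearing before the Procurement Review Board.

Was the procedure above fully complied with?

Yes

Step 1: the window is 12–22 days after 2004-04-27 (when the award decision is issued), so 2004-05-09 through 2004-05-19; done 2004-05-10 — within the window.
Step 2: 85 days after 2004-04-27 (when the award decision is issued) is 2004-07-21; done 2004-05-15 — timely.
Step 3: the earliest permitted date is 26 days after 2004-05-25 (end of the 10-day response period, which began when the protest is served on the awardee on 2004-05-15), i.e. 2004-06-20; 2004-06-22 is on or after that date.
Step 4: 83 days after 2004-06-27 (end of the 5-day hold period, which began when the protest bond is posted on 2004-06-22) is 2004-09-18; completed 2004-06-30, before the deadline.
Step 5: 75 days after 2004-06-30 (when the statement of grounds is filed) is 2004-09-13; 2004-07-23 is within that limit.
Step 6: 41 days after 2004-07-23 (when the procurement file is requested) is 2004-09-02; done 2004-09-01 — timely.
Step 7: 14 days after 2004-09-01 (when supplemental grounds are filed) is 2004-09-15; 2004-09-04 is within that limit.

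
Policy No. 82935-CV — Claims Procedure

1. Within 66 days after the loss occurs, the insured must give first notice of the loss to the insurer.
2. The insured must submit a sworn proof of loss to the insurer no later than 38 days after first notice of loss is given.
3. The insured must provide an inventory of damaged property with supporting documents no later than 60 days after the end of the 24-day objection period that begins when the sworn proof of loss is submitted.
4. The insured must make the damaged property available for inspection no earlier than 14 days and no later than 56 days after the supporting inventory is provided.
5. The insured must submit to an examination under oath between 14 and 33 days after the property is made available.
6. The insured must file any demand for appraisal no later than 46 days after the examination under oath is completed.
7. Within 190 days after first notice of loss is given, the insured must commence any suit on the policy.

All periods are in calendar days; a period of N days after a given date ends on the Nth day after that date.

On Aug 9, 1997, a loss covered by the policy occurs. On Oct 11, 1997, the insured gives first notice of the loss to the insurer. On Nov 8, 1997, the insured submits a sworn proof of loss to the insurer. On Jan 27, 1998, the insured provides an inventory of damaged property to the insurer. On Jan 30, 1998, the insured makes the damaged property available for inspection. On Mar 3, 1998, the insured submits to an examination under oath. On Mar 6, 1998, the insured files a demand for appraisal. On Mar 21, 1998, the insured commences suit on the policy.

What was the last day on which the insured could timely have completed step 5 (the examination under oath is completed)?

Mar 4, 1998

Step 5 runs from Jan 30, 1998, when the property is made available. The window is 14–33 days after Jan 30, 1998; it closes on Mar 4, 1998.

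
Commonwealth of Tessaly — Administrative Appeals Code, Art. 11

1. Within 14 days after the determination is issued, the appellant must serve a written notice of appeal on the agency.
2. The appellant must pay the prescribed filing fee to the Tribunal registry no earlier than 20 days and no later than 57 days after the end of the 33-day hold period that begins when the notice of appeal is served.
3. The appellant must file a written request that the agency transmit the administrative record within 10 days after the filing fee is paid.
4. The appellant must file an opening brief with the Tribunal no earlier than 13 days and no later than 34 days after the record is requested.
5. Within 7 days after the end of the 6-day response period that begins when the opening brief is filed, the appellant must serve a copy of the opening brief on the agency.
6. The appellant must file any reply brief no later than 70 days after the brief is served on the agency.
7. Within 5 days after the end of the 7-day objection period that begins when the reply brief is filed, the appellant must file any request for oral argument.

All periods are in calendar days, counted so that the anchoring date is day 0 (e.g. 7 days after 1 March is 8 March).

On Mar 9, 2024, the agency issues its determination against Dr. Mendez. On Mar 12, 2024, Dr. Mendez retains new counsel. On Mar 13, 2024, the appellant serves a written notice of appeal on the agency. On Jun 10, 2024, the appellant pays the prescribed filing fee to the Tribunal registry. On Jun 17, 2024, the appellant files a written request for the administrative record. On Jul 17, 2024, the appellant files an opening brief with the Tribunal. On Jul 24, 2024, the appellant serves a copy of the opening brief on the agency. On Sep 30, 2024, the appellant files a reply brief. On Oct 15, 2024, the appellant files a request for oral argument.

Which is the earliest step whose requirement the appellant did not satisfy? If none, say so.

Step 7

Step 1: 14 days after Mar 9, 2024 (when the determination is issued) is Mar 23, 2024; Mar 13, 2024 is within that limit.
Step 2: the window is 20–57 days after Apr 15, 2024 (end of the 33-day hold period, which began when the notice of appeal is served on Mar 13, 2024), so May 5, 2024 through Jun 11, 2024; done Jun 10, 2024, which is between those dates.
Step 3: 10 days after Jun 10, 2024 (when the filing fee is paid) is Jun 20, 2024; done Jun 17, 2024 — timely.
Step 4: the window is 13–34 days after Jun 17, 2024 (when the record is requested), so Jun 30, 2024 through Jul 21, 2024; done Jul 17, 2024 — within the window.
Step 5: 7 days after Jul 23, 2024 (end of the 6-day response period, which began when the opening brief is filed on Jul 17, 2024) is Jul 30, 2024; done Jul 24, 2024 — timely.
Step 6: 70 days after Jul 24, 2024 (when the brief is served on the agency) is Oct 2, 2024; done Sep 30, 2024 — timely.
Step 7: 5 days after Oct 7, 2024 (end of the 7-day objection period, which began when the reply brief is filed on Sep 30, 2024) is Oct 12, 2024; not done until Oct 15, 2024, 3 days after the deadline.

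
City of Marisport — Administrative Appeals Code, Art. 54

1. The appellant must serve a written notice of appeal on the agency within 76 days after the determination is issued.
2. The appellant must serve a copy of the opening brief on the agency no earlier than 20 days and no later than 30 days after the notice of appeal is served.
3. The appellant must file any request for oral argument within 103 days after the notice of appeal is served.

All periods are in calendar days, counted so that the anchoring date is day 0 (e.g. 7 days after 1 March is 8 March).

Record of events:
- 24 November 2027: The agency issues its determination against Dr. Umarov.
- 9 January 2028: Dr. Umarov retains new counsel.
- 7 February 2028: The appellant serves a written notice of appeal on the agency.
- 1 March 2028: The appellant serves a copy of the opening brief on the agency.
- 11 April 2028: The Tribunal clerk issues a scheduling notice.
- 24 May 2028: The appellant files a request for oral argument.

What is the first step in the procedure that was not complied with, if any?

Step 1: 76 days after 24 November 2027 (when the determination is issued) is 8 February 2028; completed 7 February 2028, before the deadline.
Step 2: the window is 20–30 days after 7 February 2028 (when the notice of appeal is served), so 27 February 2028 through 8 March 2028; 1 March 2028 falls inside that range.
Step 3: 103 days after 7 February 2028 (when the notice of appeal is served) is 20 May 2028; not done until 24 May 2028, 4 days after the deadline.

Step 3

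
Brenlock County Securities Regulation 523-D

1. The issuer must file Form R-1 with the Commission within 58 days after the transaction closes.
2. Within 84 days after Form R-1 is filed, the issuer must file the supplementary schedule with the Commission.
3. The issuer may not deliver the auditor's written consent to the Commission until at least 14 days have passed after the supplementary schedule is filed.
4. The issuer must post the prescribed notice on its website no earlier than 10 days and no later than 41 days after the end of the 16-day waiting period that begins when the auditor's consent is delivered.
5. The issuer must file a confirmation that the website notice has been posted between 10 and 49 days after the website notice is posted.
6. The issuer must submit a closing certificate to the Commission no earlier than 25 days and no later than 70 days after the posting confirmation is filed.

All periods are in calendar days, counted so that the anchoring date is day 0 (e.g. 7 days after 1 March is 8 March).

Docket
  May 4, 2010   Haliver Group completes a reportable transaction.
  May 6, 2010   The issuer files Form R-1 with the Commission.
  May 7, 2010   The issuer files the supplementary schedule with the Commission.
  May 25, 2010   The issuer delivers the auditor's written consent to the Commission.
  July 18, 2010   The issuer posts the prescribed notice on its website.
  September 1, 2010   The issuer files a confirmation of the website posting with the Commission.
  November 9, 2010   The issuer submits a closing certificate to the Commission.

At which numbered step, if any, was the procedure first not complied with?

Step 1: 58 days after May 4, 2010 (when the transaction closes) is July 1, 2010; May 6, 2010 is within that limit.
Step 2: 84 days after May 6, 2010 (when Form R-1 is filed) is July 29, 2010; May 7, 2010 is within that limit.
Step 3: the earliest permitted date is 14 days after May 7, 2010 (when the supplementary schedule is filed), i.e. May 21, 2010; done May 25, 2010 — permitted.
Step 4: the window is 10–41 days after June 10, 2010 (end of the 16-day waiting period, which began when the auditor's consent is delivered on May 25, 2010), so June 20, 2010 through July 21, 2010; July 18, 2010 falls inside that range.
Step 5: the window is 10–49 days after July 18, 2010 (when the website notice is posted), so July 28, 2010 through September 5, 2010; September 1, 2010 falls inside that range.
Step 6: the window is 25–70 days after September 1, 2010 (when the posting confirmation is filed), so September 26, 2010 through November 10, 2010; November 9, 2010 falls inside that range.

None — every step was satisfied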